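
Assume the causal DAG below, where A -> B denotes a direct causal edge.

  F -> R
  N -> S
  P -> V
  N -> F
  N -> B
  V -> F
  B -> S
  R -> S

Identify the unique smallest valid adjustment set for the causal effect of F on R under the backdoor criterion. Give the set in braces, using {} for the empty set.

Variables eligible for adjustment (non-descendants of F, excluding F and R): {B, N, P, V}.
Backdoor paths from F to R:
  P1: F <- N -> B -> S <- R
  P2: F <- N -> S <- R
Each backdoor path contains an unconditioned collider, so every path is already blocked with the empty conditioning set:
  P1: blocked at collider S (neither it nor any descendant is in the conditioning set).
  P2: blocked at collider S (neither it nor any descendant is in the conditioning set).
The empty set is therefore the unique smallest valid set.

{}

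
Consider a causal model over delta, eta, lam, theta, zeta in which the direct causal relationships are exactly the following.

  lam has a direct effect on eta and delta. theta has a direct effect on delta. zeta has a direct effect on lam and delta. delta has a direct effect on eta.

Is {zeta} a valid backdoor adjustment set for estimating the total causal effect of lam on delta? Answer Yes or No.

Backdoor paths from lam to delta (paths whose first edge points into lam):
  P1: lam <- zeta -> delta
Condition 1 (no descendant of lam in the set): holds — descendants of lam are {delta, eta}; none are in {zeta}.
Condition 2 (every backdoor path blocked by {zeta}):
  P1: blocked at fork node zeta ∈ conditioning set.
{zeta} satisfies the backdoor criterion.

Yes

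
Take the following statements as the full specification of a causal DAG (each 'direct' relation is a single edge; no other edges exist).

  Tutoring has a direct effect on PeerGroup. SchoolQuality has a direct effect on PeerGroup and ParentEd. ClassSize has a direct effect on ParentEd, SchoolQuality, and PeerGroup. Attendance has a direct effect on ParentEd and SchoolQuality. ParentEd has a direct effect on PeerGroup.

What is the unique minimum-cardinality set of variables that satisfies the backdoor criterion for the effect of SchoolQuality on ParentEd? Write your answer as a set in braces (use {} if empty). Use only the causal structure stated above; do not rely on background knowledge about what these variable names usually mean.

Variables eligible for adjustment (non-descendants of SchoolQuality, excluding SchoolQuality and ParentEd): {Attendance, ClassSize, Tutoring}.
Backdoor paths from SchoolQuality to ParentEd:
  P1: SchoolQuality <- Attendance -> ParentEd
  P2: SchoolQuality <- ClassSize -> ParentEd
  P3: SchoolQuality <- ClassSize -> PeerGroup <- ParentEd
The empty set is not sufficient: P1 (SchoolQuality <- Attendance -> ParentEd) has no collider blocking it and no conditioned non-collider, so it is open.
Try {Attendance, ClassSize}:
  P1: blocked at fork node Attendance ∈ conditioning set.
  P2: blocked at fork node ClassSize ∈ conditioning set.
  P3: blocked at fork node ClassSize ∈ conditioning set.
{Attendance, ClassSize} contains no descendant of SchoolQuality and blocks every backdoor path.
Every element of {Attendance, ClassSize} is needed (dropping Attendance leaves P1 open; dropping ClassSize leaves P2 open), so no proper subset is valid.
Among all size-2 subsets of the eligible variables, only {Attendance, ClassSize} blocks every backdoor path, so it is the unique smallest valid adjustment set.

{Attendance, ClassSize}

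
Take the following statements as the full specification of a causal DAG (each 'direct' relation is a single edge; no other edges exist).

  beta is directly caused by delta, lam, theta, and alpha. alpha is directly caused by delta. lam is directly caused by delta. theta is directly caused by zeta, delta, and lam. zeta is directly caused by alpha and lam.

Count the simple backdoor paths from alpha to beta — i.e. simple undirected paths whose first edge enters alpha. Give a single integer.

7

A backdoor path from alpha to beta is any simple undirected path whose first edge points into alpha (i.e. leaves alpha via a parent).
Parents of alpha: {delta}.
Enumerating:
  P1: alpha <- delta -> lam -> zeta -> theta -> beta
  P2: alpha <- delta -> lam -> theta -> beta
  P3: alpha <- delta -> lam -> beta
  P4: alpha <- delta -> theta <- lam -> beta
  P5: alpha <- delta -> theta <- zeta <- lam -> beta
  P6: alpha <- delta -> theta -> beta
  P7: alpha <- delta -> beta
That exhausts the simple backdoor paths. Count: 7.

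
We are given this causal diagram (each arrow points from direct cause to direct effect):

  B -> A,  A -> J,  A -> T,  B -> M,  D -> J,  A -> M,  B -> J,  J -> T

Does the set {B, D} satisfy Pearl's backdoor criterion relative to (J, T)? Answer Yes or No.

Backdoor paths from J to T (paths whose first edge points into J):
  P1: J <- B -> A -> T
  P2: J <- B -> M <- A -> T
  P3: J <- A -> T
Condition 1 (no descendant of J in the set): holds — descendants of J are {T}; none are in {B, D}.
Condition 2 (every backdoor path blocked by {B, D}):
  P1: blocked at fork node B ∈ conditioning set.
  P2: blocked at fork node B ∈ conditioning set.
  P3: open — no interior node is in the conditioning set.
{B, D} does not satisfy the backdoor criterion.

No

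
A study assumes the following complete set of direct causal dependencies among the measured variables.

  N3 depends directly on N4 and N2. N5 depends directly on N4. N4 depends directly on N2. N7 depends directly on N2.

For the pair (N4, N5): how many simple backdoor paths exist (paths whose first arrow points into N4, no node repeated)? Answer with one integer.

A backdoor path from N4 to N5 is any simple undirected path whose first edge points into N4 (i.e. leaves N4 via a parent).
Parents of N4: {N2}.
No simple path from any parent of N4 reaches N5 without revisiting N4, so there are no backdoor paths.

0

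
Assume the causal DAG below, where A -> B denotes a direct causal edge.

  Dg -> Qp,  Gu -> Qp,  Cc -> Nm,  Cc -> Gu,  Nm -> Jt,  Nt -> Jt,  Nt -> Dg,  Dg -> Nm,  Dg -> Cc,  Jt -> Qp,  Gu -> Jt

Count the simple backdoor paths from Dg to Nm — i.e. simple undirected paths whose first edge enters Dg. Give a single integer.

3

A backdoor path from Dg to Nm is any simple undirected path whose first edge points into Dg (i.e. leaves Dg via a parent).
Parents of Dg: {Nt}.
Enumerating:
  P1: Dg <- Nt -> Jt <- Nm
  P2: Dg <- Nt -> Jt <- Gu <- Cc -> Nm
  P3: Dg <- Nt -> Jt -> Qp <- Gu <- Cc -> Nm
That exhausts the simple backdoor paths. Count: 3.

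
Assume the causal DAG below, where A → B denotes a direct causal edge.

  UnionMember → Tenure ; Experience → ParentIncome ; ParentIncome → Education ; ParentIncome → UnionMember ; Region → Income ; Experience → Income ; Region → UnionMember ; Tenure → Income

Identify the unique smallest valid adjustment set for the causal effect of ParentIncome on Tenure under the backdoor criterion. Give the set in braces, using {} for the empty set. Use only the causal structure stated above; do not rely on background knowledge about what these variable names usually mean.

{}

Variables eligible for adjustment (non-descendants of ParentIncome, excluding ParentIncome and Tenure): {Experience, Region}.
Backdoor paths from ParentIncome to Tenure:
  P1: ParentIncome <- Experience -> Income <- Region -> UnionMember -> Tenure
  P2: ParentIncome <- Experience -> Income <- Tenure
Each backdoor path contains an unconditioned collider, so every path is already blocked with the empty conditioning set:
  P1: blocked at collider Income (neither it nor any descendant is in the conditioning set).
  P2: blocked at collider Income (neither it nor any descendant is in the conditioning set).
The empty set is therefore the unique smallest valid set.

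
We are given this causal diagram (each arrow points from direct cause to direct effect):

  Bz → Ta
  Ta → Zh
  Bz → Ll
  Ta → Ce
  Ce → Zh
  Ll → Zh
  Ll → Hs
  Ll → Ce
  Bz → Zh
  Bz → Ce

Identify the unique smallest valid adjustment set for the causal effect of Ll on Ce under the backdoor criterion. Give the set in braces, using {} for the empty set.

{Bz}

Variables eligible for adjustment (non-descendants of Ll, excluding Ll and Ce): {Bz, Ta}.
Backdoor paths from Ll to Ce:
  P1: Ll <- Bz -> Ta -> Ce
  P2: Ll <- Bz -> Ta -> Zh <- Ce
  P3: Ll <- Bz -> Ce
  P4: Ll <- Bz -> Zh <- Ta -> Ce
  P5: Ll <- Bz -> Zh <- Ce
The empty set is not sufficient: P1 (Ll <- Bz -> Ta -> Ce) has no collider blocking it and no conditioned non-collider, so it is open.
Try {Bz}:
  P1: blocked at fork node Bz ∈ conditioning set.
  P2: blocked at fork node Bz ∈ conditioning set.
  P3: blocked at fork node Bz ∈ conditioning set.
  P4: blocked at fork node Bz ∈ conditioning set.
  P5: blocked at fork node Bz ∈ conditioning set.
{Bz} contains no descendant of Ll and blocks every backdoor path.
No other singleton works — e.g. {Ta} leaves P3 open — so {Bz} is the unique smallest valid adjustment set.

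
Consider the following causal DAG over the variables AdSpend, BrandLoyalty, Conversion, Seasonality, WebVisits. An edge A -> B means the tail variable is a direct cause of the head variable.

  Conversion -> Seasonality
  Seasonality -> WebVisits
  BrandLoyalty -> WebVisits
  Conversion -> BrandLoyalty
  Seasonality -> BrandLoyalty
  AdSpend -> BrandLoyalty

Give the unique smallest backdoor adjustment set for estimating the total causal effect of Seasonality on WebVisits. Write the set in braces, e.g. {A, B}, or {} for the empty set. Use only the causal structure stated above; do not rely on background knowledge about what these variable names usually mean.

Variables eligible for adjustment (non-descendants of Seasonality, excluding Seasonality and WebVisits): {AdSpend, Conversion}.
Backdoor paths from Seasonality to WebVisits:
  P1: Seasonality <- Conversion -> BrandLoyalty -> WebVisits
The empty set is not sufficient: P1 (Seasonality <- Conversion -> BrandLoyalty -> WebVisits) has no collider blocking it and no conditioned non-collider, so it is open.
Try {Conversion}:
  P1: blocked at fork node Conversion ∈ conditioning set.
{Conversion} contains no descendant of Seasonality and blocks every backdoor path.
No other singleton works — e.g. {AdSpend} leaves P1 open — so {Conversion} is the unique smallest valid adjustment set.

{Conversion}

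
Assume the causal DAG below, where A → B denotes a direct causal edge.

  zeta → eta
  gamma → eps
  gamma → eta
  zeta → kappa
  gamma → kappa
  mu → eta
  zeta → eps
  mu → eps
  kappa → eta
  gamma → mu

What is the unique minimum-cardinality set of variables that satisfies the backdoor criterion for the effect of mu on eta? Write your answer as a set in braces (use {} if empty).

Variables eligible for adjustment (non-descendants of mu, excluding mu and eta): {gamma, kappa, zeta}.
Backdoor paths from mu to eta:
  P1: mu <- gamma -> eps <- zeta -> kappa -> eta
  P2: mu <- gamma -> eps <- zeta -> eta
  P3: mu <- gamma -> kappa <- zeta -> eta
  P4: mu <- gamma -> kappa -> eta
  P5: mu <- gamma -> eta
The empty set is not sufficient: P4 (mu <- gamma -> kappa -> eta) has no collider blocking it and no conditioned non-collider, so it is open.
Try {gamma}:
  P1: blocked at fork node gamma ∈ conditioning set.
  P2: blocked at fork node gamma ∈ conditioning set.
  P3: blocked at fork node gamma ∈ conditioning set.
  P4: blocked at fork node gamma ∈ conditioning set.
  P5: blocked at fork node gamma ∈ conditioning set.
{gamma} contains no descendant of mu and blocks every backdoor path.
No other singleton works — e.g. {zeta} leaves P4 open — so {gamma} is the unique smallest valid adjustment set.

{gamma}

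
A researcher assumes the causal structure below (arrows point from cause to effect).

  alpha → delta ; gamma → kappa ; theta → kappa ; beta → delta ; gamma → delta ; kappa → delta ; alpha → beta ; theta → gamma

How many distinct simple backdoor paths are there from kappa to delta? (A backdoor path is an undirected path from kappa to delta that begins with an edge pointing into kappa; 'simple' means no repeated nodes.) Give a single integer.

A backdoor path from kappa to delta is any simple undirected path whose first edge points into kappa (i.e. leaves kappa via a parent).
Parents of kappa: {gamma, theta}.
Enumerating:
  P1: kappa <- theta -> gamma -> delta
  P2: kappa <- gamma -> delta
That exhausts the simple backdoor paths. Count: 2.

2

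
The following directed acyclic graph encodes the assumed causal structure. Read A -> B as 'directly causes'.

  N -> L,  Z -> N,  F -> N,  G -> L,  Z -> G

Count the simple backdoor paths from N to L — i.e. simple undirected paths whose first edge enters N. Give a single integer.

A backdoor path from N to L is any simple undirected path whose first edge points into N (i.e. leaves N via a parent).
Parents of N: {F, Z}.
Enumerating:
  P1: N <- Z -> G -> L
That exhausts the simple backdoor paths. Count: 1.

1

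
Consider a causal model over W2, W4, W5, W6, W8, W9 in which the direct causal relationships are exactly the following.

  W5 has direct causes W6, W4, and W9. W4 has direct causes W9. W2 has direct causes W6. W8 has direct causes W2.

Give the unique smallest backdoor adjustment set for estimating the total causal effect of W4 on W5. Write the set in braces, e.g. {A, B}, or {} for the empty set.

Variables eligible for adjustment (non-descendants of W4, excluding W4 and W5): {W2, W6, W8, W9}.
Backdoor paths from W4 to W5:
  P1: W4 <- W9 -> W5
The empty set is not sufficient: P1 (W4 <- W9 -> W5) has no collider blocking it and no conditioned non-collider, so it is open.
Try {W9}:
  P1: blocked at fork node W9 ∈ conditioning set.
{W9} contains no descendant of W4 and blocks every backdoor path.
No other singleton works — e.g. {W6} leaves P1 open — so {W9} is the unique smallest valid adjustment set.

{W9}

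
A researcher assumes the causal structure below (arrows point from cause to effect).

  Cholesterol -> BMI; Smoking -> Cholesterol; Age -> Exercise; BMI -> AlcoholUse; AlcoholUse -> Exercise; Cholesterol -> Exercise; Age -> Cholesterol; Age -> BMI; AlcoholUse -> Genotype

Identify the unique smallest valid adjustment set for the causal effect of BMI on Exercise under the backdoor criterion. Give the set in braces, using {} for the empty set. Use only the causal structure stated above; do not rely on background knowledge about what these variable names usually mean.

{Age, Cholesterol}

Variables eligible for adjustment (non-descendants of BMI, excluding BMI and Exercise): {Age, Cholesterol, Smoking}.
Backdoor paths from BMI to Exercise:
  P1: BMI <- Age -> Cholesterol -> Exercise
  P2: BMI <- Age -> Exercise
  P3: BMI <- Cholesterol <- Age -> Exercise
  P4: BMI <- Cholesterol -> Exercise
The empty set is not sufficient: P1 (BMI <- Age -> Cholesterol -> Exercise) has no collider blocking it and no conditioned non-collider, so it is open.
Try {Age, Cholesterol}:
  P1: blocked at fork node Age ∈ conditioning set.
  P2: blocked at fork node Age ∈ conditioning set.
  P3: blocked at chain node Cholesterol ∈ conditioning set.
  P4: blocked at fork node Cholesterol ∈ conditioning set.
{Age, Cholesterol} contains no descendant of BMI and blocks every backdoor path.
Every element of {Age, Cholesterol} is needed (dropping Age leaves P2 open; dropping Cholesterol leaves P4 open), so no proper subset is valid.
Among all size-2 subsets of the eligible variables, only {Age, Cholesterol} blocks every backdoor path, so it is the unique smallest valid adjustment set.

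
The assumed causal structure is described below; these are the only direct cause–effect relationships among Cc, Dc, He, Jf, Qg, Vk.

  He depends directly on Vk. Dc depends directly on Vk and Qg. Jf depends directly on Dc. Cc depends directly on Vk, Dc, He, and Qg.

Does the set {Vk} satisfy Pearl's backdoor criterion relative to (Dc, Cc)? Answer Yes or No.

No

Backdoor paths from Dc to Cc (paths whose first edge points into Dc):
  P1: Dc <- Vk -> He -> Cc
  P2: Dc <- Vk -> Cc
  P3: Dc <- Qg -> Cc
Condition 1 (no descendant of Dc in the set): holds — descendants of Dc are {Cc, Jf}; none are in {Vk}.
Condition 2 (every backdoor path blocked by {Vk}):
  P1: blocked at fork node Vk ∈ conditioning set.
  P2: blocked at fork node Vk ∈ conditioning set.
  P3: open — no interior node is in the conditioning set.
{Vk} does not satisfy the backdoor criterion.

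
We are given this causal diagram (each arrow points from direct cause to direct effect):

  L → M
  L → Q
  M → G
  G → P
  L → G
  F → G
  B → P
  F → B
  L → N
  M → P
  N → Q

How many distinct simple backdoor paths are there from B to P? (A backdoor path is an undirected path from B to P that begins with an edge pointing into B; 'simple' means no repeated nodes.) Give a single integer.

A backdoor path from B to P is any simple undirected path whose first edge points into B (i.e. leaves B via a parent).
Parents of B: {F}.
Enumerating:
  P1: B <- F -> G <- L -> M -> P
  P2: B <- F -> G <- M -> P
  P3: B <- F -> G -> P
That exhausts the simple backdoor paths. Count: 3.

3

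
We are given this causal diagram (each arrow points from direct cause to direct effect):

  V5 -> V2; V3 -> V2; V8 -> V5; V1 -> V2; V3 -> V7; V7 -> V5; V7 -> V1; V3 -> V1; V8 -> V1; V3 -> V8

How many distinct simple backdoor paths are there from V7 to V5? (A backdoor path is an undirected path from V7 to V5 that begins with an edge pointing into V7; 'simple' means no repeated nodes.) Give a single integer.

A backdoor path from V7 to V5 is any simple undirected path whose first edge points into V7 (i.e. leaves V7 via a parent).
Parents of V7: {V3}.
Enumerating:
  P1: V7 <- V3 -> V8 -> V5
  P2: V7 <- V3 -> V8 -> V1 -> V2 <- V5
  P3: V7 <- V3 -> V1 <- V8 -> V5
  P4: V7 <- V3 -> V1 -> V2 <- V5
  P5: V7 <- V3 -> V2 <- V5
  P6: V7 <- V3 -> V2 <- V1 <- V8 -> V5
That exhausts the simple backdoor paths. Count: 6.

6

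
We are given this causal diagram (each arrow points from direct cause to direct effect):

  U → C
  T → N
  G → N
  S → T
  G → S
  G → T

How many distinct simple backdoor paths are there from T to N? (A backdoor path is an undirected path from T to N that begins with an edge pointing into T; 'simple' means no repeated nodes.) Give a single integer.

2

A backdoor path from T to N is any simple undirected path whose first edge points into T (i.e. leaves T via a parent).
Parents of T: {G, S}.
Enumerating:
  P1: T <- G -> N
  P2: T <- S <- G -> N
That exhausts the simple backdoor paths. Count: 2.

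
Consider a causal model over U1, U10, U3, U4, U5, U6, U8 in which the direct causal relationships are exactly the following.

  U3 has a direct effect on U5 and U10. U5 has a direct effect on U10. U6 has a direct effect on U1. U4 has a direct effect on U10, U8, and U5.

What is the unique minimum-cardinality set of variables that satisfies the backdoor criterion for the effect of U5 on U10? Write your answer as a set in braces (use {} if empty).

{U3, U4}

Variables eligible for adjustment (non-descendants of U5, excluding U5 and U10): {U1, U3, U4, U6, U8}.
Backdoor paths from U5 to U10:
  P1: U5 <- U3 -> U10
  P2: U5 <- U4 -> U10
The empty set is not sufficient: P1 (U5 <- U3 -> U10) has no collider blocking it and no conditioned non-collider, so it is open.
Try {U3, U4}:
  P1: blocked at fork node U3 ∈ conditioning set.
  P2: blocked at fork node U4 ∈ conditioning set.
{U3, U4} contains no descendant of U5 and blocks every backdoor path.
Every element of {U3, U4} is needed (dropping U3 leaves P1 open; dropping U4 leaves P2 open), so no proper subset is valid.
Among all size-2 subsets of the eligible variables, only {U3, U4} blocks every backdoor path, so it is the unique smallest valid adjustment set.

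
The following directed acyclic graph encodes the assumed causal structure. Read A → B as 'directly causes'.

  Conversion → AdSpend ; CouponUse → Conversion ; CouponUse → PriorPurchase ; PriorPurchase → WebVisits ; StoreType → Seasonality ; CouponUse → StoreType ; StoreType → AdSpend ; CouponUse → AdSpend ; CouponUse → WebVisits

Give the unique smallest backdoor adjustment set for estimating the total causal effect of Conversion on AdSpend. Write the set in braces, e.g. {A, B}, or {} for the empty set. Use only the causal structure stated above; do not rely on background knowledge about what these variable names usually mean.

{CouponUse}

Variables eligible for adjustment (non-descendants of Conversion, excluding Conversion and AdSpend): {CouponUse, PriorPurchase, Seasonality, StoreType, WebVisits}.
Backdoor paths from Conversion to AdSpend:
  P1: Conversion <- CouponUse -> StoreType -> AdSpend
  P2: Conversion <- CouponUse -> AdSpend
The empty set is not sufficient: P1 (Conversion <- CouponUse -> StoreType -> AdSpend) has no collider blocking it and no conditioned non-collider, so it is open.
Try {CouponUse}:
  P1: blocked at fork node CouponUse ∈ conditioning set.
  P2: blocked at fork node CouponUse ∈ conditioning set.
{CouponUse} contains no descendant of Conversion and blocks every backdoor path.
No other singleton works — e.g. {StoreType} leaves P2 open — so {CouponUse} is the unique smallest valid adjustment set.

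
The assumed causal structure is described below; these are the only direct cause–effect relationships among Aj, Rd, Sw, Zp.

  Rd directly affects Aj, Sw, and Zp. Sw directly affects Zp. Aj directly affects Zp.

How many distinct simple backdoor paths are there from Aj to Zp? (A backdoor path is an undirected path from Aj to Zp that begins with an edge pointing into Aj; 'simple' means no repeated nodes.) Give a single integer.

2

A backdoor path from Aj to Zp is any simple undirected path whose first edge points into Aj (i.e. leaves Aj via a parent).
Parents of Aj: {Rd}.
Enumerating:
  P1: Aj <- Rd -> Sw -> Zp
  P2: Aj <- Rd -> Zp
That exhausts the simple backdoor paths. Count: 2.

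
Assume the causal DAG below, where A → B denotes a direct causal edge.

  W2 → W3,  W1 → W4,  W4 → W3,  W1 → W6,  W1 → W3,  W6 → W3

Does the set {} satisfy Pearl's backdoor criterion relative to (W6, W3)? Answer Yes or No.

No

Backdoor paths from W6 to W3 (paths whose first edge points into W6):
  P1: W6 <- W1 -> W4 -> W3
  P2: W6 <- W1 -> W3
Condition 1 (no descendant of W6 in the set): holds — descendants of W6 are {W3}; none are in {}.
Condition 2 (every backdoor path blocked by {}):
  P1: open — no interior node is in the conditioning set.
  P2: open — no interior node is in the conditioning set.
{} does not satisfy the backdoor criterion.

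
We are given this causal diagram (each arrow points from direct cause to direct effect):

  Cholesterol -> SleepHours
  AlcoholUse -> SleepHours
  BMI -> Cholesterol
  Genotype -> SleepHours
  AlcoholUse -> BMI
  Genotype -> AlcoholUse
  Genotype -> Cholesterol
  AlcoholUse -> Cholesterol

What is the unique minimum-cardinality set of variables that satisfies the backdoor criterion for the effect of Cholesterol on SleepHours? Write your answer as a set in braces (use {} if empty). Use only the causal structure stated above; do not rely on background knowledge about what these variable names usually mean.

Variables eligible for adjustment (non-descendants of Cholesterol, excluding Cholesterol and SleepHours): {AlcoholUse, BMI, Genotype}.
Backdoor paths from Cholesterol to SleepHours:
  P1: Cholesterol <- Genotype -> AlcoholUse -> SleepHours
  P2: Cholesterol <- Genotype -> SleepHours
  P3: Cholesterol <- AlcoholUse <- Genotype -> SleepHours
  P4: Cholesterol <- AlcoholUse -> SleepHours
  P5: Cholesterol <- BMI <- AlcoholUse <- Genotype -> SleepHours
  P6: Cholesterol <- BMI <- AlcoholUse -> SleepHours
The empty set is not sufficient: P1 (Cholesterol <- Genotype -> AlcoholUse -> SleepHours) has no collider blocking it and no conditioned non-collider, so it is open.
Try {AlcoholUse, Genotype}:
  P1: blocked at fork node Genotype ∈ conditioning set.
  P2: blocked at fork node Genotype ∈ conditioning set.
  P3: blocked at chain node AlcoholUse ∈ conditioning set.
  P4: blocked at fork node AlcoholUse ∈ conditioning set.
  P5: blocked at chain node AlcoholUse ∈ conditioning set.
  P6: blocked at fork node AlcoholUse ∈ conditioning set.
{AlcoholUse, Genotype} contains no descendant of Cholesterol and blocks every backdoor path.
Every element of {AlcoholUse, Genotype} is needed (dropping AlcoholUse leaves P4 open; dropping Genotype leaves P2 open), so no proper subset is valid.
Among all size-2 subsets of the eligible variables, only {AlcoholUse, Genotype} blocks every backdoor path, so it is the unique smallest valid adjustment set.

{AlcoholUse, Genotype}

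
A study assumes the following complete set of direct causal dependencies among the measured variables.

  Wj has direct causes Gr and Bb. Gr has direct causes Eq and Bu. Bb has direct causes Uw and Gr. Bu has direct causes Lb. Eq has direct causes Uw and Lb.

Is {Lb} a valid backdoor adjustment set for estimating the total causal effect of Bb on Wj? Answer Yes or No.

Backdoor paths from Bb to Wj (paths whose first edge points into Bb):
  P1: Bb <- Uw -> Eq <- Lb -> Bu -> Gr -> Wj
  P2: Bb <- Uw -> Eq -> Gr -> Wj
  P3: Bb <- Gr -> Wj
Condition 1 (no descendant of Bb in the set): holds — descendants of Bb are {Wj}; none are in {Lb}.
Condition 2 (every backdoor path blocked by {Lb}):
  P1: blocked at collider Eq (neither it nor any descendant is in the conditioning set).
  P2: open — no interior node is in the conditioning set.
  P3: open — no interior node is in the conditioning set.
{Lb} does not satisfy the backdoor criterion.

No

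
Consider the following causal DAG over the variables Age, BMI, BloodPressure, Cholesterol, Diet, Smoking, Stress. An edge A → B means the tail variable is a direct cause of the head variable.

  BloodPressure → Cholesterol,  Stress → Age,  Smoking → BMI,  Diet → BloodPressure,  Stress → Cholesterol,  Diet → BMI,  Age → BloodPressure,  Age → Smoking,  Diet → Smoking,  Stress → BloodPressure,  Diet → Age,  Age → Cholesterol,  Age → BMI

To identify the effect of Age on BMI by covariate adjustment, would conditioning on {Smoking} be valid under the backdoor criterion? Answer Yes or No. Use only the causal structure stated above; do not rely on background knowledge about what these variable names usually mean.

Backdoor paths from Age to BMI (paths whose first edge points into Age):
  P1: Age <- Stress -> BloodPressure <- Diet -> Smoking -> BMI
  P2: Age <- Stress -> BloodPressure <- Diet -> BMI
  P3: Age <- Stress -> Cholesterol <- BloodPressure <- Diet -> Smoking -> BMI
  P4: Age <- Stress -> Cholesterol <- BloodPressure <- Diet -> BMI
  P5: Age <- Diet -> Smoking -> BMI
  P6: Age <- Diet -> BMI
Condition 1 (no descendant of Age in the set): FAILS — Smoking is a descendant of Age.
Condition 2 (every backdoor path blocked by {Smoking}):
  P1: blocked at collider BloodPressure (neither it nor any descendant is in the conditioning set).
  P2: blocked at collider BloodPressure (neither it nor any descendant is in the conditioning set).
  P3: blocked at collider Cholesterol (neither it nor any descendant is in the conditioning set).
  P4: blocked at collider Cholesterol (neither it nor any descendant is in the conditioning set).
  P5: blocked at chain node Smoking ∈ conditioning set.
  P6: open — no interior node is in the conditioning set.
{Smoking} does not satisfy the backdoor criterion.

No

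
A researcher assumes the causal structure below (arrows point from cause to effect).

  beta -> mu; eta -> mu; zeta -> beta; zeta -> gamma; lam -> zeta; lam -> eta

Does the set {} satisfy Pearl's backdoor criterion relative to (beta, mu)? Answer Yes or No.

Backdoor paths from beta to mu (paths whose first edge points into beta):
  P1: beta <- zeta <- lam -> eta -> mu
Condition 1 (no descendant of beta in the set): holds — descendants of beta are {mu}; none are in {}.
Condition 2 (every backdoor path blocked by {}):
  P1: open — no interior node is in the conditioning set.
{} does not satisfy the backdoor criterion.

No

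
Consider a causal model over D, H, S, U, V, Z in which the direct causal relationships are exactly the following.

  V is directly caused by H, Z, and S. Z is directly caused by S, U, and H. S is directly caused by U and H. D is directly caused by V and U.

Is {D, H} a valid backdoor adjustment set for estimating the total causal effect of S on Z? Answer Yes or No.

Backdoor paths from S to Z (paths whose first edge points into S):
  P1: S <- U -> Z
  P2: S <- U -> D <- V <- H -> Z
  P3: S <- U -> D <- V <- Z
  P4: S <- H -> Z
  P5: S <- H -> V <- Z
  P6: S <- H -> V -> D <- U -> Z
Condition 1 (no descendant of S in the set): FAILS — D is a descendant of S.
Condition 2 (every backdoor path blocked by {D, H}):
  P1: open — no interior node is in the conditioning set.
  P2: blocked at fork node H ∈ conditioning set.
  P3: open — collider(s) D are conditioned on (or have a conditioned descendant) and no non-collider on the path is in the set.
  P4: blocked at fork node H ∈ conditioning set.
  P5: blocked at fork node H ∈ conditioning set.
  P6: blocked at fork node H ∈ conditioning set.
{D, H} does not satisfy the backdoor criterion.

No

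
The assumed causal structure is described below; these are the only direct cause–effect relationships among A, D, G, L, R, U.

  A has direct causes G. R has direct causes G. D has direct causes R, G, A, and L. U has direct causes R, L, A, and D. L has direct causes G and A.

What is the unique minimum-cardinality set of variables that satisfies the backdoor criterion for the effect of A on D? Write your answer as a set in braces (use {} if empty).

{G}

Variables eligible for adjustment (non-descendants of A, excluding A and D): {G, R}.
Backdoor paths from A to D:
  P1: A <- G -> R -> D
  P2: A <- G -> R -> U <- L -> D
  P3: A <- G -> R -> U <- D
  P4: A <- G -> L -> D
  P5: A <- G -> L -> U <- R -> D
  P6: A <- G -> L -> U <- D
  P7: A <- G -> D
The empty set is not sufficient: P1 (A <- G -> R -> D) has no collider blocking it and no conditioned non-collider, so it is open.
Try {G}:
  P1: blocked at fork node G ∈ conditioning set.
  P2: blocked at fork node G ∈ conditioning set.
  P3: blocked at fork node G ∈ conditioning set.
  P4: blocked at fork node G ∈ conditioning set.
  P5: blocked at fork node G ∈ conditioning set.
  P6: blocked at fork node G ∈ conditioning set.
  P7: blocked at fork node G ∈ conditioning set.
{G} contains no descendant of A and blocks every backdoor path.
No other singleton works — e.g. {R} leaves P4 open — so {G} is the unique smallest valid adjustment set.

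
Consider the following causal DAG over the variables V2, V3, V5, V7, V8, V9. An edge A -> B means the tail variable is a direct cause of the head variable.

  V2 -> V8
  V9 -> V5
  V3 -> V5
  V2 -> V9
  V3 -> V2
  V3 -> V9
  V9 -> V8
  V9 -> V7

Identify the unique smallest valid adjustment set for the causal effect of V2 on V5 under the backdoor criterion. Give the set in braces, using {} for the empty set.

Variables eligible for adjustment (non-descendants of V2, excluding V2 and V5): {V3}.
Backdoor paths from V2 to V5:
  P1: V2 <- V3 -> V9 -> V5
  P2: V2 <- V3 -> V5
The empty set is not sufficient: P1 (V2 <- V3 -> V9 -> V5) has no collider blocking it and no conditioned non-collider, so it is open.
Try {V3}:
  P1: blocked at fork node V3 ∈ conditioning set.
  P2: blocked at fork node V3 ∈ conditioning set.
{V3} contains no descendant of V2 and blocks every backdoor path.
{V3} is the unique smallest valid adjustment set.

{V3}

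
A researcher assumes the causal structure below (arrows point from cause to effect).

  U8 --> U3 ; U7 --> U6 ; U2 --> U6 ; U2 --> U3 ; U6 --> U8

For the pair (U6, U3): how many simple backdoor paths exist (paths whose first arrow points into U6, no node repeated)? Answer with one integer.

1

A backdoor path from U6 to U3 is any simple undirected path whose first edge points into U6 (i.e. leaves U6 via a parent).
Parents of U6: {U2, U7}.
Enumerating:
  P1: U6 <- U2 -> U3
That exhausts the simple backdoor paths. Count: 1.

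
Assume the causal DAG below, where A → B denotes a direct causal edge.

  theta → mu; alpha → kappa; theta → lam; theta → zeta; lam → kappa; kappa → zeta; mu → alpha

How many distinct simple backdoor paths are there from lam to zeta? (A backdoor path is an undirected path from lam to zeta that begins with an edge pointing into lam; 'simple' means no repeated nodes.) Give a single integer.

2

A backdoor path from lam to zeta is any simple undirected path whose first edge points into lam (i.e. leaves lam via a parent).
Parents of lam: {theta}.
Enumerating:
  P1: lam <- theta -> mu -> alpha -> kappa -> zeta
  P2: lam <- theta -> zeta
That exhausts the simple backdoor paths. Count: 2.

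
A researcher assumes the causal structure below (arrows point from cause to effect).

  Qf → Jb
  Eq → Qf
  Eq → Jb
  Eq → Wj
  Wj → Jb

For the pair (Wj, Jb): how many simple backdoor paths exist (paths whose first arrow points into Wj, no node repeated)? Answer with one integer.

A backdoor path from Wj to Jb is any simple undirected path whose first edge points into Wj (i.e. leaves Wj via a parent).
Parents of Wj: {Eq}.
Enumerating:
  P1: Wj <- Eq -> Qf -> Jb
  P2: Wj <- Eq -> Jb
That exhausts the simple backdoor paths. Count: 2.

2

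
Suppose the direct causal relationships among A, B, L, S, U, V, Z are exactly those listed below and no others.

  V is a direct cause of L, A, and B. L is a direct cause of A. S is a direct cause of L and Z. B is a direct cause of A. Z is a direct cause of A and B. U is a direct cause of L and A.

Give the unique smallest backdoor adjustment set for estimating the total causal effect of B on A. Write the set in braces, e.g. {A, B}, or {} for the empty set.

Variables eligible for adjustment (non-descendants of B, excluding B and A): {L, S, U, V, Z}.
Backdoor paths from B to A:
  P1: B <- V -> L <- S -> Z -> A
  P2: B <- V -> L <- U -> A
  P3: B <- V -> L -> A
  P4: B <- V -> A
  P5: B <- Z <- S -> L <- V -> A
  P6: B <- Z <- S -> L <- U -> A
  P7: B <- Z <- S -> L -> A
  P8: B <- Z -> A
The empty set is not sufficient: P3 (B <- V -> L -> A) has no collider blocking it and no conditioned non-collider, so it is open.
Try {V, Z}:
  P1: blocked at fork node V ∈ conditioning set.
  P2: blocked at fork node V ∈ conditioning set.
  P3: blocked at fork node V ∈ conditioning set.
  P4: blocked at fork node V ∈ conditioning set.
  P5: blocked at chain node Z ∈ conditioning set.
  P6: blocked at chain node Z ∈ conditioning set.
  P7: blocked at chain node Z ∈ conditioning set.
  P8: blocked at fork node Z ∈ conditioning set.
{V, Z} contains no descendant of B and blocks every backdoor path.
Every element of {V, Z} is needed (dropping V leaves P3 open; dropping Z leaves P7 open), so no proper subset is valid.
Among all size-2 subsets of the eligible variables, only {V, Z} blocks every backdoor path, so it is the unique smallest valid adjustment set.

{V, Z}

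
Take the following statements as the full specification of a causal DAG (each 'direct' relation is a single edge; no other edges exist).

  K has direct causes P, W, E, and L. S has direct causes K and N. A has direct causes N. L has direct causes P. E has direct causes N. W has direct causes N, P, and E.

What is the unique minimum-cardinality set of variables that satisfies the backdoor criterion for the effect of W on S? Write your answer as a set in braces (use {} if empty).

Variables eligible for adjustment (non-descendants of W, excluding W and S): {A, E, L, N, P}.
Backdoor paths from W to S:
  P1: W <- N -> E -> K -> S
  P2: W <- N -> S
  P3: W <- P -> L -> K <- E <- N -> S
  P4: W <- P -> L -> K -> S
  P5: W <- P -> K <- E <- N -> S
  P6: W <- P -> K -> S
  P7: W <- E <- N -> S
  P8: W <- E -> K -> S
The empty set is not sufficient: P1 (W <- N -> E -> K -> S) has no collider blocking it and no conditioned non-collider, so it is open.
Try {E, N, P}:
  P1: blocked at fork node N ∈ conditioning set.
  P2: blocked at fork node N ∈ conditioning set.
  P3: blocked at fork node P ∈ conditioning set.
  P4: blocked at fork node P ∈ conditioning set.
  P5: blocked at fork node P ∈ conditioning set.
  P6: blocked at fork node P ∈ conditioning set.
  P7: blocked at chain node E ∈ conditioning set.
  P8: blocked at fork node E ∈ conditioning set.
{E, N, P} contains no descendant of W and blocks every backdoor path.
Every element of {E, N, P} is needed (dropping E leaves P8 open; dropping N leaves P2 open; dropping P leaves P4 open), so no proper subset is valid.
Among all size-3 subsets of the eligible variables, only {E, N, P} blocks every backdoor path, so it is the unique smallest valid adjustment set.

{E, N, P}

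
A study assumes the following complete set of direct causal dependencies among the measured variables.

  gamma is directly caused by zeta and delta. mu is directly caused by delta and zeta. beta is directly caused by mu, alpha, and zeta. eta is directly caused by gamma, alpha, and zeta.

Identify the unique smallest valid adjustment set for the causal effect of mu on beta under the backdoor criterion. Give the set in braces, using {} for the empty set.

Variables eligible for adjustment (non-descendants of mu, excluding mu and beta): {alpha, delta, eta, gamma, zeta}.
Backdoor paths from mu to beta:
  P1: mu <- zeta -> gamma -> eta <- alpha -> beta
  P2: mu <- zeta -> beta
  P3: mu <- zeta -> eta <- alpha -> beta
  P4: mu <- delta -> gamma <- zeta -> beta
  P5: mu <- delta -> gamma <- zeta -> eta <- alpha -> beta
  P6: mu <- delta -> gamma -> eta <- alpha -> beta
  P7: mu <- delta -> gamma -> eta <- zeta -> beta
The empty set is not sufficient: P2 (mu <- zeta -> beta) has no collider blocking it and no conditioned non-collider, so it is open.
Try {zeta}:
  P1: blocked at fork node zeta ∈ conditioning set.
  P2: blocked at fork node zeta ∈ conditioning set.
  P3: blocked at fork node zeta ∈ conditioning set.
  P4: blocked at collider gamma (neither it nor any descendant is in the conditioning set).
  P5: blocked at collider gamma (neither it nor any descendant is in the conditioning set).
  P6: blocked at collider eta (neither it nor any descendant is in the conditioning set).
  P7: blocked at collider eta (neither it nor any descendant is in the conditioning set).
{zeta} contains no descendant of mu and blocks every backdoor path.
No other singleton works — e.g. {alpha} leaves P2 open — so {zeta} is the unique smallest valid adjustment set.

{zeta}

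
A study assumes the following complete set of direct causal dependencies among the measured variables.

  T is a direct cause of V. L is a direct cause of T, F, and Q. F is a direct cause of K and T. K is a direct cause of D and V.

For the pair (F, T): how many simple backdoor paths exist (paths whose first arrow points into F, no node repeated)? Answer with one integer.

1

A backdoor path from F to T is any simple undirected path whose first edge points into F (i.e. leaves F via a parent).
Parents of F: {L}.
Enumerating:
  P1: F <- L -> T
That exhausts the simple backdoor paths. Count: 1.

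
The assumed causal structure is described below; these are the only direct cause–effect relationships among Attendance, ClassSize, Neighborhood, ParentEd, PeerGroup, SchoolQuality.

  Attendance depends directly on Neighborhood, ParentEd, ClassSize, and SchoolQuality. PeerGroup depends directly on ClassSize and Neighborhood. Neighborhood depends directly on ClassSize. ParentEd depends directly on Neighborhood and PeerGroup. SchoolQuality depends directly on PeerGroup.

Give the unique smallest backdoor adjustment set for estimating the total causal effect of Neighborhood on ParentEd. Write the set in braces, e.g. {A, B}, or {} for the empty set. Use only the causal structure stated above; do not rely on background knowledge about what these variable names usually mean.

Variables eligible for adjustment (non-descendants of Neighborhood, excluding Neighborhood and ParentEd): {ClassSize}.
Backdoor paths from Neighborhood to ParentEd:
  P1: Neighborhood <- ClassSize -> PeerGroup -> SchoolQuality -> Attendance <- ParentEd
  P2: Neighborhood <- ClassSize -> PeerGroup -> ParentEd
  P3: Neighborhood <- ClassSize -> Attendance <- SchoolQuality <- PeerGroup -> ParentEd
  P4: Neighborhood <- ClassSize -> Attendance <- ParentEd
The empty set is not sufficient: P2 (Neighborhood <- ClassSize -> PeerGroup -> ParentEd) has no collider blocking it and no conditioned non-collider, so it is open.
Try {ClassSize}:
  P1: blocked at fork node ClassSize ∈ conditioning set.
  P2: blocked at fork node ClassSize ∈ conditioning set.
  P3: blocked at fork node ClassSize ∈ conditioning set.
  P4: blocked at fork node ClassSize ∈ conditioning set.
{ClassSize} contains no descendant of Neighborhood and blocks every backdoor path.
{ClassSize} is the unique smallest valid adjustment set.

{ClassSize}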